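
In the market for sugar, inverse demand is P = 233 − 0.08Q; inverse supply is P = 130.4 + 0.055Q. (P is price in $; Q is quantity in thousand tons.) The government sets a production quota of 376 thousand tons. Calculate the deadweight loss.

$9953.28 thousand

Competitive equilibrium: 233 − 0.08Q = 130.4 + 0.055Q → Q* = 760, P* = 172.2.
At Q = 376: demand price = 233 − 0.08·376 = 202.92; supply price = 130.4 + 0.055·376 = 151.08.
ΔQ = 760 − 376 = 384; wedge = 202.92 − 151.08 = 51.84.
DWL = ½ × 384 × 51.84 = $9953.28 thousand.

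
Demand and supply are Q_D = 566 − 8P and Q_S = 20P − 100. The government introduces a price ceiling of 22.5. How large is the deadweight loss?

In inverse form: demand P = 70.75 − 0.125Q, supply P = 5 + 0.05Q.
Competitive equilibrium: 70.75 − 0.125Q = 5 + 0.05Q → Q* = 375.7143, P* = 23.7857.
At the ceiling P = 22.5, quantity supplied = (22.5 − 5)/0.05 = 350.
Willingness to pay at Q' = 350: 70.75 − 0.125·350 = 27.
ΔQ = 375.7143 − 350 = 25.7143; wedge = 27 − 22.5 = 4.5.
Welfare loss = ½ × 25.7143 × 4.5 = 57.86.

57.86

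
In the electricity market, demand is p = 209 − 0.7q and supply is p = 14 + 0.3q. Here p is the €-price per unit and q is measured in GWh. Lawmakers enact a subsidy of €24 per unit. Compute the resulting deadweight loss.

€288

Competitive equilibrium: 209 − 0.7q = 14 + 0.3q → q* = 195, p* = 72.5.
The subsidy lowers effective supply by 24: p = 0.3q − 10.
New quantity: 209 − 0.7q = 0.3q − 10 → q' = 219.
Overproduction Δq = 219 − 195 = 24; wedge = subsidy = 24.
Welfare loss = ½ × 24 × 24 = €288.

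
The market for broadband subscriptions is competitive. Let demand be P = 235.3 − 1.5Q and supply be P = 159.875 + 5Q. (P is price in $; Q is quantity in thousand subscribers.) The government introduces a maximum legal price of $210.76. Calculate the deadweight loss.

$6.62 thousand

Competitive equilibrium: 235.3 − 1.5Q = 159.875 + 5Q → Q* = 11.6038, P* = 217.8942.
At the ceiling P = 210.76, quantity supplied = (210.76 − 159.875)/5 = 10.177.
Willingness to pay at Q' = 10.177: 235.3 − 1.5·10.177 = 220.0345.
ΔQ = 11.6038 − 10.177 = 1.4268; wedge = 220.0345 − 210.76 = 9.2745.
The triangle = ½ × 1.4268 × 9.2745 = $6.62 thousand.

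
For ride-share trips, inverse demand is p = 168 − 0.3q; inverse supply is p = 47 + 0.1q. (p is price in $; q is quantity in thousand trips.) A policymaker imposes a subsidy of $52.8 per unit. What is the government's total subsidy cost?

Competitive equilibrium: 168 − 0.3q = 47 + 0.1q → q* = 302.5, p* = 77.25.
The subsidy lowers effective supply by 52.8: p = 0.1q − 5.8.
New quantity: 168 − 0.3q = 0.1q − 5.8 → q' = 434.5.
Total subsidy cost = 52.8 × 434.5 = $22941.60 thousand.

$22941.60 thousand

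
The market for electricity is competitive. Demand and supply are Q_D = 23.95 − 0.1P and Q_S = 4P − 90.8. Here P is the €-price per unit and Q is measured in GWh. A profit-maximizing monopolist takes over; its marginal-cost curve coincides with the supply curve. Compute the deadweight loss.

€559.13

In inverse form: demand P = 239.5 − 10Q, supply P = 22.7 + 0.25Q.
Competitive equilibrium: 239.5 − 10Q = 22.7 + 0.25Q → Q* = 21.1512, P* = 27.9878.
Marginal revenue: MR = 239.5 − 20Q. Set MR = MC: 239.5 − 20Q = 22.7 + 0.25Q → Q_m = 10.7062.
Price P_m = 239.5 − 10·10.7062 = 132.438; MC(Q_m) = 22.7 + 0.25·10.7062 = 25.3766.
Competitive Q* = 21.1512, so ΔQ = 10.445; wedge = 132.438 − 25.3766 = 107.0614.
The triangle = ½ × 10.445 × 107.0614 = €559.13.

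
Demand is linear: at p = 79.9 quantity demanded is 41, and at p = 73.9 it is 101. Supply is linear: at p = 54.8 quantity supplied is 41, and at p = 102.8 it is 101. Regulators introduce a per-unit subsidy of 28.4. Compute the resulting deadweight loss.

Demand slope = (73.9 − 79.9)/(101 − 41) = −0.1, so p = 84 − 0.1q.
Supply slope = (102.8 − 54.8)/(101 − 41) = 0.8, so p = 22 + 0.8q.
Competitive equilibrium: 84 − 0.1q = 22 + 0.8q → q* = 68.8889, p* = 77.1111.
The subsidy lowers effective supply by 28.4: p = 0.8q − 6.4.
New quantity: 84 − 0.1q = 0.8q − 6.4 → q' = 100.4444.
Overproduction Δq = 100.4444 − 68.8889 = 31.5555; wedge = subsidy = 28.4.
The triangle = ½ × 31.5555 × 28.4 = 448.09.

448.09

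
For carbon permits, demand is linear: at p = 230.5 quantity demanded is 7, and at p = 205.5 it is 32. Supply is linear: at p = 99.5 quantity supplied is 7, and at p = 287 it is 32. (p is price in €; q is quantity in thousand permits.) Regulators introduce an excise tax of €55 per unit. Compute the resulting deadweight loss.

€177.94 thousand

Demand slope = (205.5 − 230.5)/(32 − 7) = −1, so p = 237.5 − q.
Supply slope = (287 − 99.5)/(32 − 7) = 7.5, so p = 47 + 7.5q.
Competitive equilibrium: 237.5 − q = 47 + 7.5q → q* = 22.4118, p* = 215.0882.
With the tax, the buyer price exceeds the seller price by 55: (237.5 − q) − (47 + 7.5q) = 55 → q' = 15.9412.
Δq = 22.4118 − 15.9412 = 6.4706; the wedge equals the tax, 55.
Deadweight loss = ½ × 6.4706 × 55 = €177.94 thousand.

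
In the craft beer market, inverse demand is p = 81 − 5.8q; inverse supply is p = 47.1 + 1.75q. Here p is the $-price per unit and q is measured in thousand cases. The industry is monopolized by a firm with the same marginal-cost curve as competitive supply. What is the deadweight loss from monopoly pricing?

Competitive equilibrium: 81 − 5.8q = 47.1 + 1.75q → q* = 4.4901, p* = 54.9576.
Marginal revenue: MR = 81 − 11.6q. Set MR = MC: 81 − 11.6q = 47.1 + 1.75q → q_m = 2.5393.
Price p_m = 81 − 5.8·2.5393 = 66.2721; MC(q_m) = 47.1 + 1.75·2.5393 = 51.5438.
Competitive q* = 4.4901, so Δq = 1.9508; wedge = 66.2721 − 51.5438 = 14.7283.
Deadweight loss = ½ × 1.9508 × 14.7283 = $14.37 thousand.

$14.37 thousand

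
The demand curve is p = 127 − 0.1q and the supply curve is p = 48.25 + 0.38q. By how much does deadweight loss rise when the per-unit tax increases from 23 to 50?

2053.125

Competitive equilibrium: 127 − 0.1q = 48.25 + 0.38q → q* = 164.0625, p* = 110.5938.
For a per-unit tax t: Δq = t/0.48, so DWL = ½·t·(t/0.48) = t²/0.96.
At t = 23: DWL = 551.042. At t = 50: DWL = 2604.167.
Increase = 2604.167 − 551.042 = 2053.125.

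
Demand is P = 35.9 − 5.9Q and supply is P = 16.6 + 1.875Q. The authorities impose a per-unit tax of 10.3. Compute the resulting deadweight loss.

Competitive equilibrium: 35.9 − 5.9Q = 16.6 + 1.875Q → Q* = 2.4823, P* = 21.2543.
With the tax, the buyer price exceeds the seller price by 10.3: (35.9 − 5.9Q) − (16.6 + 1.875Q) = 10.3 → Q' = 1.1576.
ΔQ = 2.4823 − 1.1576 = 1.3247; the wedge equals the tax, 10.3.
Welfare loss = ½ × 1.3247 × 10.3 = 6.82.

6.82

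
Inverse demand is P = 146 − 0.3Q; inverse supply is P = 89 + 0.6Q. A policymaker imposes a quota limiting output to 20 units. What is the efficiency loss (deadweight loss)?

845

Competitive equilibrium: 146 − 0.3Q = 89 + 0.6Q → Q* = 63.3333, P* = 127.
At Q = 20: demand price = 146 − 0.3·20 = 140; supply price = 89 + 0.6·20 = 101.
ΔQ = 63.3333 − 20 = 43.3333; wedge = 140 − 101 = 39.
Welfare loss = ½ × 43.3333 × 39 = 845.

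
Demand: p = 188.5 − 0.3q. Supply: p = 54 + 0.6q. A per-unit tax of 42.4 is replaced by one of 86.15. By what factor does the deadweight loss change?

Competitive equilibrium: 188.5 − 0.3q = 54 + 0.6q → q* = 149.4444, p* = 143.6667.
For a per-unit tax t: Δq = t/0.9, so DWL = ½·t·(t/0.9) = t²/1.8.
At t = 42.4: DWL = 998.756. At t = 86.15: DWL = 4123.235.
Ratio = (86.15/42.4)² = 4.128.

4.128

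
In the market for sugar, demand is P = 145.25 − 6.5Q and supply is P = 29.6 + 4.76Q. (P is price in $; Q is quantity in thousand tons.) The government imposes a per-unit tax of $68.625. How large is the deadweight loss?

$209.12 thousand

Competitive equilibrium: 145.25 − 6.5Q = 29.6 + 4.76Q → Q* = 10.2709, P* = 78.4893.
With the tax, the buyer price exceeds the seller price by 68.625: (145.25 − 6.5Q) − (29.6 + 4.76Q) = 68.625 → Q' = 4.1763.
ΔQ = 10.2709 − 4.1763 = 6.0946; the wedge equals the tax, 68.625.
Welfare loss = ½ × 6.0946 × 68.625 = $209.12 thousand.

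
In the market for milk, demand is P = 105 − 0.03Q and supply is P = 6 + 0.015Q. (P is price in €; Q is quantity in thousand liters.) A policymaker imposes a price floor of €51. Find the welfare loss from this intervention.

Competitive equilibrium: 105 − 0.03Q = 6 + 0.015Q → Q* = 2200, P* = 39.
At the floor P = 51, quantity demanded = (105 − 51)/0.03 = 1800.
Sellers' marginal cost at Q' = 1800: 6 + 0.015·1800 = 33.
ΔQ = 2200 − 1800 = 400; wedge = 51 − 33 = 18.
Welfare loss = ½ × 400 × 18 = €3600 thousand.

€3600 thousand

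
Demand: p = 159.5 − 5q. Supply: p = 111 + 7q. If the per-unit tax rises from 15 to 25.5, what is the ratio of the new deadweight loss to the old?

2.89

Competitive equilibrium: 159.5 − 5q = 111 + 7q → q* = 4.0417, p* = 139.2917.
For a per-unit tax t: Δq = t/12, so DWL = ½·t·(t/12) = t²/24.
At t = 15: DWL = 9.375. At t = 25.5: DWL = 27.094.
Ratio = (25.5/15)² = 2.89.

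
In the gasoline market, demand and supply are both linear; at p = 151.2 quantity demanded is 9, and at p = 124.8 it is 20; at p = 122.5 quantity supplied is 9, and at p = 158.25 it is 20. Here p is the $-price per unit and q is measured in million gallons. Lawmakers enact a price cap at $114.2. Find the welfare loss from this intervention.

$164.61 million

Demand slope = (124.8 − 151.2)/(20 − 9) = −2.4, so p = 172.8 − 2.4q.
Supply slope = (158.25 − 122.5)/(20 − 9) = 3.25, so p = 93.25 + 3.25q.
Competitive equilibrium: 172.8 − 2.4q = 93.25 + 3.25q → q* = 14.0796, p* = 139.0088.
At the ceiling p = 114.2, quantity supplied = (114.2 − 93.25)/3.25 = 6.4462.
Willingness to pay at q' = 6.4462: 172.8 − 2.4·6.4462 = 157.3291.
Δq = 14.0796 − 6.4462 = 7.6334; wedge = 157.3291 − 114.2 = 43.1291.
Welfare loss = ½ × 7.6334 × 43.1291 = $164.61 million.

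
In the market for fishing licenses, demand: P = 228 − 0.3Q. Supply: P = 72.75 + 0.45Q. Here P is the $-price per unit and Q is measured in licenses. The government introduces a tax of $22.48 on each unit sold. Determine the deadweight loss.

Competitive equilibrium: 228 − 0.3Q = 72.75 + 0.45Q → Q* = 207, P* = 165.9.
With the tax, the buyer price exceeds the seller price by 22.48: (228 − 0.3Q) − (72.75 + 0.45Q) = 22.48 → Q' = 177.0267.
ΔQ = 207 − 177.0267 = 29.9733; the wedge equals the tax, 22.48.
DWL = ½ × 29.9733 × 22.48 = $336.90.

$336.90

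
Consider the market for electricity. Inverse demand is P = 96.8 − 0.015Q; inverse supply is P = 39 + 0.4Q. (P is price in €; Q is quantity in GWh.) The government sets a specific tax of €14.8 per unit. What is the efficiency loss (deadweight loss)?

Competitive equilibrium: 96.8 − 0.015Q = 39 + 0.4Q → Q* = 139.2771, P* = 94.7108.
With the tax, the buyer price exceeds the seller price by 14.8: (96.8 − 0.015Q) − (39 + 0.4Q) = 14.8 → Q' = 103.6145.
ΔQ = 139.2771 − 103.6145 = 35.6626; the wedge equals the tax, 14.8.
Deadweight loss = ½ × 35.6626 × 14.8 = €263.90.

€263.90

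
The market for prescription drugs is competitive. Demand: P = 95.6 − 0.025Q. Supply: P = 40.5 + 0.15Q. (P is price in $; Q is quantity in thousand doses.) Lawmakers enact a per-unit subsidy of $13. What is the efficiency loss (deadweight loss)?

Competitive equilibrium: 95.6 − 0.025Q = 40.5 + 0.15Q → Q* = 314.8571, P* = 87.7286.
The subsidy lowers effective supply by 13: P = 27.5 + 0.15Q.
New quantity: 95.6 − 0.025Q = 27.5 + 0.15Q → Q' = 389.1429.
Overproduction ΔQ = 389.1429 − 314.8571 = 74.2858; wedge = subsidy = 13.
Deadweight loss = ½ × 74.2858 × 13 = $482.86 thousand.

$482.86 thousand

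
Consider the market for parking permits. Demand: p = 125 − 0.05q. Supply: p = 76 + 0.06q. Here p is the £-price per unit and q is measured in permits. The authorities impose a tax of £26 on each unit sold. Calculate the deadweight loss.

£3072.73

Competitive equilibrium: 125 − 0.05q = 76 + 0.06q → q* = 445.4545, p* = 102.7273.
With the tax, the buyer price exceeds the seller price by 26: (125 − 0.05q) − (76 + 0.06q) = 26 → q' = 209.0909.
Δq = 445.4545 − 209.0909 = 236.3636; the wedge equals the tax, 26.
The triangle = ½ × 236.3636 × 26 = £3072.73.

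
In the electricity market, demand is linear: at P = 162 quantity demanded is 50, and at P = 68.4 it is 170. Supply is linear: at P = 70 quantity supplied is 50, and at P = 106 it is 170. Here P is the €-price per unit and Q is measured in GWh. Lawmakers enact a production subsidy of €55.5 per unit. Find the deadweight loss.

€1426.04

Demand slope = (68.4 − 162)/(170 − 50) = −0.78, so P = 201 − 0.78Q.
Supply slope = (106 − 70)/(170 − 50) = 0.3, so P = 55 + 0.3Q.
Competitive equilibrium: 201 − 0.78Q = 55 + 0.3Q → Q* = 135.1852, P* = 95.5556.
The subsidy lowers effective supply by 55.5: P = 0.3Q − 0.5.
New quantity: 201 − 0.78Q = 0.3Q − 0.5 → Q' = 186.5741.
Overproduction ΔQ = 186.5741 − 135.1852 = 51.3889; wedge = subsidy = 55.5.
The triangle = ½ × 51.3889 × 55.5 = €1426.04.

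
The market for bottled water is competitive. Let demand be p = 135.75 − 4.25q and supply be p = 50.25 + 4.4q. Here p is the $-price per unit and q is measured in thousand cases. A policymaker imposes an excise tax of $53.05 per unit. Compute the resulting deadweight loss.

Competitive equilibrium: 135.75 − 4.25q = 50.25 + 4.4q → q* = 9.8844, p* = 93.7413.
With the tax, the buyer price exceeds the seller price by 53.05: (135.75 − 4.25q) − (50.25 + 4.4q) = 53.05 → q' = 3.7514.
Δq = 9.8844 − 3.7514 = 6.133; the wedge equals the tax, 53.05.
Welfare loss = ½ × 6.133 × 53.05 = $162.68 thousand.

$162.68 thousand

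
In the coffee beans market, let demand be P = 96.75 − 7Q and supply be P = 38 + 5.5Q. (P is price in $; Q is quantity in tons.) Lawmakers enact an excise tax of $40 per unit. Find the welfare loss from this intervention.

Competitive equilibrium: 96.75 − 7Q = 38 + 5.5Q → Q* = 4.7, P* = 63.85.
With the tax, the buyer price exceeds the seller price by 40: (96.75 − 7Q) − (38 + 5.5Q) = 40 → Q' = 1.5.
ΔQ = 4.7 − 1.5 = 3.2; the wedge equals the tax, 40.
Deadweight loss = ½ × 3.2 × 40 = $64.

$64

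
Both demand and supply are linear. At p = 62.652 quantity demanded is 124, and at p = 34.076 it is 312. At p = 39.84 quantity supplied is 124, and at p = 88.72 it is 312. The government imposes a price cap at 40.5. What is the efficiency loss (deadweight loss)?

574.96

Demand slope = (34.076 − 62.652)/(312 − 124) = −0.152, so p = 81.5 − 0.152q.
Supply slope = (88.72 − 39.84)/(312 − 124) = 0.26, so p = 7.6 + 0.26q.
Competitive equilibrium: 81.5 − 0.152q = 7.6 + 0.26q → q* = 179.3689, p* = 54.2359.
At the ceiling p = 40.5, quantity supplied = (40.5 − 7.6)/0.26 = 126.5385.
Willingness to pay at q' = 126.5385: 81.5 − 0.152·126.5385 = 62.2661.
Δq = 179.3689 − 126.5385 = 52.8304; wedge = 62.2661 − 40.5 = 21.7661.
Deadweight loss = ½ × 52.8304 × 21.7661 = 574.96.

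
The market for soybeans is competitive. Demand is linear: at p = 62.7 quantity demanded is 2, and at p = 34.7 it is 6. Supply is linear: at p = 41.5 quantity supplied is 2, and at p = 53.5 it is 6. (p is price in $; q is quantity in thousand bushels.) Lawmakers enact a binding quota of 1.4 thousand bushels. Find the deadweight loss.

$36.992 thousand

Demand slope = (34.7 − 62.7)/(6 − 2) = −7, so p = 76.7 − 7q.
Supply slope = (53.5 − 41.5)/(6 − 2) = 3, so p = 35.5 + 3q.
Competitive equilibrium: 76.7 − 7q = 35.5 + 3q → q* = 4.12, p* = 47.86.
At q = 1.4: demand price = 76.7 − 7·1.4 = 66.9; supply price = 35.5 + 3·1.4 = 39.7.
Δq = 4.12 − 1.4 = 2.72; wedge = 66.9 − 39.7 = 27.2.
Deadweight loss = ½ × 2.72 × 27.2 = $36.992 thousand.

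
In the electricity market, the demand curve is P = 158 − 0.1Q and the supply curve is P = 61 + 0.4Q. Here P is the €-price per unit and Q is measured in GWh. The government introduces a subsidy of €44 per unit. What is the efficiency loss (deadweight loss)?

Competitive equilibrium: 158 − 0.1Q = 61 + 0.4Q → Q* = 194, P* = 138.6.
The subsidy lowers effective supply by 44: P = 17 + 0.4Q.
New quantity: 158 − 0.1Q = 17 + 0.4Q → Q' = 282.
Overproduction ΔQ = 282 − 194 = 88; wedge = subsidy = 44.
DWL = ½ × 88 × 44 = €1936.

€1936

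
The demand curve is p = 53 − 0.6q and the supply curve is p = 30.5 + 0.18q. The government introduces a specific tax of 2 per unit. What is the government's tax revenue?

Competitive equilibrium: 53 − 0.6q = 30.5 + 0.18q → q* = 28.8462, p* = 35.6923.
With the tax, the buyer price exceeds the seller price by 2: (53 − 0.6q) − (30.5 + 0.18q) = 2 → q' = 26.2821.
Tax revenue = 2 × 26.2821 = 52.56.

52.56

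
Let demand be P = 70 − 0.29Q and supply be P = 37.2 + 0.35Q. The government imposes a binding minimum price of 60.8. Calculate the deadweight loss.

Competitive equilibrium: 70 − 0.29Q = 37.2 + 0.35Q → Q* = 51.25, P* = 55.1375.
At the floor P = 60.8, quantity demanded = (70 − 60.8)/0.29 = 31.7241.
Sellers' marginal cost at Q' = 31.7241: 37.2 + 0.35·31.7241 = 48.3034.
ΔQ = 51.25 − 31.7241 = 19.5259; wedge = 60.8 − 48.3034 = 12.4966.
The triangle = ½ × 19.5259 × 12.4966 = 122.

122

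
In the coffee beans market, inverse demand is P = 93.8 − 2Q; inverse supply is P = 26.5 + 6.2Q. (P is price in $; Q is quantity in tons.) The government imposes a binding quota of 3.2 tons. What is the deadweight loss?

$102.80

Competitive equilibrium: 93.8 − 2Q = 26.5 + 6.2Q → Q* = 8.2073, P* = 77.3854.
At Q = 3.2: demand price = 93.8 − 2·3.2 = 87.4; supply price = 26.5 + 6.2·3.2 = 46.34.
ΔQ = 8.2073 − 3.2 = 5.0073; wedge = 87.4 − 46.34 = 41.06.
Welfare loss = ½ × 5.0073 × 41.06 = $102.80.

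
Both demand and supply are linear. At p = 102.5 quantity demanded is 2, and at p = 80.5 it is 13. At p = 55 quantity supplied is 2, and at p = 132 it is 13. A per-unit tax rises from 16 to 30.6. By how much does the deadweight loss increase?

Demand slope = (80.5 − 102.5)/(13 − 2) = −2, so p = 106.5 − 2q.
Supply slope = (132 − 55)/(13 − 2) = 7, so p = 41 + 7q.
Competitive equilibrium: 106.5 − 2q = 41 + 7q → q* = 7.2778, p* = 91.9444.
For a per-unit tax t: Δq = t/9, so DWL = ½·t·(t/9) = t²/18.
At t = 16: DWL = 14.222. At t = 30.6: DWL = 52.02.
Increase = 52.02 − 14.222 = 37.80.

37.80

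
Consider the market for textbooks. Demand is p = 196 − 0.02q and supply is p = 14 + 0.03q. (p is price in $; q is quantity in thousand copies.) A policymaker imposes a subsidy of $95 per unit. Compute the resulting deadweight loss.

Competitive equilibrium: 196 − 0.02q = 14 + 0.03q → q* = 3640, p* = 123.2.
The subsidy lowers effective supply by 95: p = 0.03q − 81.
New quantity: 196 − 0.02q = 0.03q − 81 → q' = 5540.
Overproduction Δq = 5540 − 3640 = 1900; wedge = subsidy = 95.
DWL = ½ × 1900 × 95 = $90250 thousand.

$90250 thousand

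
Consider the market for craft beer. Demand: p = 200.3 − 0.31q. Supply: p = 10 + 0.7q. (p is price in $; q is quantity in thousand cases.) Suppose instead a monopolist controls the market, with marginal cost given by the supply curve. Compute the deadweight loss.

Competitive equilibrium: 200.3 − 0.31q = 10 + 0.7q → q* = 188.4158, p* = 141.8911.
Marginal revenue: MR = 200.3 − 0.62q. Set MR = MC: 200.3 − 0.62q = 10 + 0.7q → q_m = 144.1667.
Price p_m = 200.3 − 0.31·144.1667 = 155.6083; MC(q_m) = 10 + 0.7·144.1667 = 110.9167.
Competitive q* = 188.4158, so Δq = 44.2491; wedge = 155.6083 − 110.9167 = 44.6916.
DWL = ½ × 44.2491 × 44.6916 = $988.78 thousand.

$988.78 thousand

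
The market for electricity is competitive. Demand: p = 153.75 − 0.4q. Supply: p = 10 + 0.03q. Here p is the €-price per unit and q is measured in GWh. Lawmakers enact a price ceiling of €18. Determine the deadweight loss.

Competitive equilibrium: 153.75 − 0.4q = 10 + 0.03q → q* = 334.30233, p* = 20.02907.
At the ceiling p = 18, quantity supplied = (18 − 10)/0.03 = 266.66667.
Willingness to pay at q' = 266.66667: 153.75 − 0.4·266.66667 = 47.08333.
Δq = 334.30233 − 266.66667 = 67.63566; wedge = 47.08333 − 18 = 29.08333.
Welfare loss = ½ × 67.63566 × 29.08333 = €983.54.

€983.54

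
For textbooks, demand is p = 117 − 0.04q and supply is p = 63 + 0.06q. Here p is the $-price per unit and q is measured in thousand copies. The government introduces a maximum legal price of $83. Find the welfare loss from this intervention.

Competitive equilibrium: 117 − 0.04q = 63 + 0.06q → q* = 540, p* = 95.4.
At the ceiling p = 83, quantity supplied = (83 − 63)/0.06 = 333.3333.
Willingness to pay at q' = 333.3333: 117 − 0.04·333.3333 = 103.6667.
Δq = 540 − 333.3333 = 206.6667; wedge = 103.6667 − 83 = 20.6667.
The triangle = ½ × 206.6667 × 20.6667 = $2135.56 thousand.

$2135.56 thousand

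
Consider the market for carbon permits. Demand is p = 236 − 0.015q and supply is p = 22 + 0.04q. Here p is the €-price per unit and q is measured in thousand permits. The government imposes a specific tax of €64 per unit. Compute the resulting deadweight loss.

€37236.36 thousand

Competitive equilibrium: 236 − 0.015q = 22 + 0.04q → q* = 3890.9091, p* = 177.6364.
With the tax, the buyer price exceeds the seller price by 64: (236 − 0.015q) − (22 + 0.04q) = 64 → q' = 2727.2727.
Δq = 3890.9091 − 2727.2727 = 1163.6364; the wedge equals the tax, 64.
DWL = ½ × 1163.6364 × 64 = €37236.36 thousand.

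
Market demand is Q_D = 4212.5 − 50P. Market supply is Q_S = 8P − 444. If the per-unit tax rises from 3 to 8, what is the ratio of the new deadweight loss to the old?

7.111

In inverse form: demand P = 84.25 − 0.02Q, supply P = 55.5 + 0.125Q.
Competitive equilibrium: 84.25 − 0.02Q = 55.5 + 0.125Q → Q* = 198.2759, P* = 80.2845.
For a per-unit tax t: ΔQ = t/0.145, so DWL = ½·t·(t/0.145) = t²/0.29.
At t = 3: DWL = 31.034. At t = 8: DWL = 220.690.
Ratio = (8/3)² = 7.111.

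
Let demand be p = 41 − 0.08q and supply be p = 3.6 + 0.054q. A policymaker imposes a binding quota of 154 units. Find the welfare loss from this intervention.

Competitive equilibrium: 41 − 0.08q = 3.6 + 0.054q → q* = 279.1045, p* = 18.6716.
At q = 154: demand price = 41 − 0.08·154 = 28.68; supply price = 3.6 + 0.054·154 = 11.916.
Δq = 279.1045 − 154 = 125.1045; wedge = 28.68 − 11.916 = 16.764.
Welfare loss = ½ × 125.1045 × 16.764 = 1048.63.

1048.63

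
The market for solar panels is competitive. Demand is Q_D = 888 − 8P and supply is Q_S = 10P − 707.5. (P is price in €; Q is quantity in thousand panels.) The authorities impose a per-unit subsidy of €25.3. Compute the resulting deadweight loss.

€1422.42 thousand

In inverse form: demand P = 111 − 0.125Q, supply P = 70.75 + 0.1Q.
Competitive equilibrium: 111 − 0.125Q = 70.75 + 0.1Q → Q* = 178.8889, P* = 88.6389.
The subsidy lowers effective supply by 25.3: P = 45.45 + 0.1Q.
New quantity: 111 − 0.125Q = 45.45 + 0.1Q → Q' = 291.3333.
Overproduction ΔQ = 291.3333 − 178.8889 = 112.4444; wedge = subsidy = 25.3.
DWL = ½ × 112.4444 × 25.3 = €1422.42 thousand.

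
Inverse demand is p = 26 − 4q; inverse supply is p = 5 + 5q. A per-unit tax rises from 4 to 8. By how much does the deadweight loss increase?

2.67

Competitive equilibrium: 26 − 4q = 5 + 5q → q* = 2.3333, p* = 16.6667.
For a per-unit tax t: Δq = t/9, so DWL = ½·t·(t/9) = t²/18.
At t = 4: DWL = 0.889. At t = 8: DWL = 3.556.
Increase = 3.556 − 0.889 = 2.67.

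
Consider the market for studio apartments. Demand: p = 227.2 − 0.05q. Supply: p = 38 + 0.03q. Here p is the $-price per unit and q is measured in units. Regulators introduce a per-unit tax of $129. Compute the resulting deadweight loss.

Competitive equilibrium: 227.2 − 0.05q = 38 + 0.03q → q* = 2365, p* = 108.95.
With the tax, the buyer price exceeds the seller price by 129: (227.2 − 0.05q) − (38 + 0.03q) = 129 → q' = 752.5.
Δq = 2365 − 752.5 = 1612.5; the wedge equals the tax, 129.
DWL = ½ × 1612.5 × 129 = $104006.25.

$104006.25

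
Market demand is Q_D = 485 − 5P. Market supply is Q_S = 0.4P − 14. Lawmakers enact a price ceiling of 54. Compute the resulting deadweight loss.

In inverse form: demand P = 97 − 0.2Q, supply P = 35 + 2.5Q.
Competitive equilibrium: 97 − 0.2Q = 35 + 2.5Q → Q* = 22.963, P* = 92.4074.
At the ceiling P = 54, quantity supplied = (54 − 35)/2.5 = 7.6.
Willingness to pay at Q' = 7.6: 97 − 0.2·7.6 = 95.48.
ΔQ = 22.963 − 7.6 = 15.363; wedge = 95.48 − 54 = 41.48.
The triangle = ½ × 15.363 × 41.48 = 318.63.

318.63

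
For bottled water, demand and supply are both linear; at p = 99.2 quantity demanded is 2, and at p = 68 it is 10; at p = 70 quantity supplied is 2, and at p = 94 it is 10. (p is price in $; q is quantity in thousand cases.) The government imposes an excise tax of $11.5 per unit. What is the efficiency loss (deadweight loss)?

$9.58 thousand

Demand slope = (68 − 99.2)/(10 − 2) = −3.9, so p = 107 − 3.9q.
Supply slope = (94 − 70)/(10 − 2) = 3, so p = 64 + 3q.
Competitive equilibrium: 107 − 3.9q = 64 + 3q → q* = 6.2319, p* = 82.6957.
With the tax, the buyer price exceeds the seller price by 11.5: (107 − 3.9q) − (64 + 3q) = 11.5 → q' = 4.5652.
Δq = 6.2319 − 4.5652 = 1.6667; the wedge equals the tax, 11.5.
The triangle = ½ × 1.6667 × 11.5 = $9.58 thousand.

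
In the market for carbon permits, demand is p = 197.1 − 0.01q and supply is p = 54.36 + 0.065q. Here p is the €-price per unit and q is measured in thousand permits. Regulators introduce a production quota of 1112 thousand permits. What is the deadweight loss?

€23474.904 thousand

Competitive equilibrium: 197.1 − 0.01q = 54.36 + 0.065q → q* = 1903.2, p* = 178.068.
At q = 1112: demand price = 197.1 − 0.01·1112 = 185.98; supply price = 54.36 + 0.065·1112 = 126.64.
Δq = 1903.2 − 1112 = 791.2; wedge = 185.98 − 126.64 = 59.34.
Welfare loss = ½ × 791.2 × 59.34 = €23474.904 thousand.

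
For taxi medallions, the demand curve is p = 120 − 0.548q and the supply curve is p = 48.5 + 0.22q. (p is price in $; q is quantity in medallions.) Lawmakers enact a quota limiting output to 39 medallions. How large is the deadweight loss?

Competitive equilibrium: 120 − 0.548q = 48.5 + 0.22q → q* = 93.099, p* = 68.9818.
At q = 39: demand price = 120 − 0.548·39 = 98.628; supply price = 48.5 + 0.22·39 = 57.08.
Δq = 93.099 − 39 = 54.099; wedge = 98.628 − 57.08 = 41.548.
Deadweight loss = ½ × 54.099 × 41.548 = $1123.85.

$1123.85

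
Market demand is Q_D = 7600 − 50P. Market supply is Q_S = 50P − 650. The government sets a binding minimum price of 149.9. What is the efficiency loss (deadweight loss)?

227138

In inverse form: demand P = 152 − 0.02Q, supply P = 13 + 0.02Q.
Competitive equilibrium: 152 − 0.02Q = 13 + 0.02Q → Q* = 3475, P* = 82.5.
At the floor P = 149.9, quantity demanded = (152 − 149.9)/0.02 = 105.
Sellers' marginal cost at Q' = 105: 13 + 0.02·105 = 15.1.
ΔQ = 3475 − 105 = 3370; wedge = 149.9 − 15.1 = 134.8.
DWL = ½ × 3370 × 134.8 = 227138.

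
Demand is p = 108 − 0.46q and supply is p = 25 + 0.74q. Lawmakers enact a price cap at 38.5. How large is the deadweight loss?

Competitive equilibrium: 108 − 0.46q = 25 + 0.74q → q* = 69.1667, p* = 76.1833.
At the ceiling p = 38.5, quantity supplied = (38.5 − 25)/0.74 = 18.2432.
Willingness to pay at q' = 18.2432: 108 − 0.46·18.2432 = 99.6081.
Δq = 69.1667 − 18.2432 = 50.9235; wedge = 99.6081 − 38.5 = 61.1081.
Deadweight loss = ½ × 50.9235 × 61.1081 = 1555.92.

1555.92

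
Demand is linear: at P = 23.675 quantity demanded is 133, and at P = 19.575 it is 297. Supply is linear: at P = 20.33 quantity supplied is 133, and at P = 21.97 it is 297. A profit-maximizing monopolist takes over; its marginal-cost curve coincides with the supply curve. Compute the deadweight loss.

158.73

Demand slope = (19.575 − 23.675)/(297 − 133) = −0.025, so P = 27 − 0.025Q.
Supply slope = (21.97 − 20.33)/(297 − 133) = 0.01, so P = 19 + 0.01Q.
Competitive equilibrium: 27 − 0.025Q = 19 + 0.01Q → Q* = 228.5714, P* = 21.2857.
Marginal revenue: MR = 27 − 0.05Q. Set MR = MC: 27 − 0.05Q = 19 + 0.01Q → Q_m = 133.3333.
Price P_m = 27 − 0.025·133.3333 = 23.6667; MC(Q_m) = 19 + 0.01·133.3333 = 20.3333.
Competitive Q* = 228.5714, so ΔQ = 95.2381; wedge = 23.6667 − 20.3333 = 3.3334.
Welfare loss = ½ × 95.2381 × 3.3334 = 158.73.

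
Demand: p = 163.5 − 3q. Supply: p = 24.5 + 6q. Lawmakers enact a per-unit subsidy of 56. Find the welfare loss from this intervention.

174.22

Competitive equilibrium: 163.5 − 3q = 24.5 + 6q → q* = 15.4444, p* = 117.1667.
The subsidy lowers effective supply by 56: p = 6q − 31.5.
New quantity: 163.5 − 3q = 6q − 31.5 → q' = 21.6667.
Overproduction Δq = 21.6667 − 15.4444 = 6.2223; wedge = subsidy = 56.
DWL = ½ × 6.2223 × 56 = 174.22.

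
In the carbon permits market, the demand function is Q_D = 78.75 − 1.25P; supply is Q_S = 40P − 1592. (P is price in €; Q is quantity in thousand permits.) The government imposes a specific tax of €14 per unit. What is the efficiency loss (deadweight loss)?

€118.79 thousand

In inverse form: demand P = 63 − 0.8Q, supply P = 39.8 + 0.025Q.
Competitive equilibrium: 63 − 0.8Q = 39.8 + 0.025Q → Q* = 28.1212, P* = 40.503.
With the tax, the buyer price exceeds the seller price by 14: (63 − 0.8Q) − (39.8 + 0.025Q) = 14 → Q' = 11.1515.
ΔQ = 28.1212 − 11.1515 = 16.9697; the wedge equals the tax, 14.
The triangle = ½ × 16.9697 × 14 = €118.79 thousand.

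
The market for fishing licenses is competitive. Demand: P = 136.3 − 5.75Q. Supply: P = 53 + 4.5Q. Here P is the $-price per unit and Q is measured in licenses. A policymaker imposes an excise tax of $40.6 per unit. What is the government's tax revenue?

$169.13

Competitive equilibrium: 136.3 − 5.75Q = 53 + 4.5Q → Q* = 8.12683, P* = 89.57073.
With the tax, the buyer price exceeds the seller price by 40.6: (136.3 − 5.75Q) − (53 + 4.5Q) = 40.6 → Q' = 4.16585.
Tax revenue = 40.6 × 4.16585 = $169.13.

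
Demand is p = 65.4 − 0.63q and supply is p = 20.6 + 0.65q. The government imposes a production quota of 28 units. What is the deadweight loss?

31.36

Competitive equilibrium: 65.4 − 0.63q = 20.6 + 0.65q → q* = 35, p* = 43.35.
At q = 28: demand price = 65.4 − 0.63·28 = 47.76; supply price = 20.6 + 0.65·28 = 38.8.
Δq = 35 − 28 = 7; wedge = 47.76 − 38.8 = 8.96.
The triangle = ½ × 7 × 8.96 = 31.36.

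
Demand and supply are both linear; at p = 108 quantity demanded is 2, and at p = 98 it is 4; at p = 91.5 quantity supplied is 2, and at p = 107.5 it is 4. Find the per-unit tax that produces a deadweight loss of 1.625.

6.5

Demand slope = (98 − 108)/(4 − 2) = −5, so p = 118 − 5q.
Supply slope = (107.5 − 91.5)/(4 − 2) = 8, so p = 75.5 + 8q.
Competitive equilibrium: 118 − 5q = 75.5 + 8q → q* = 3.2692, p* = 101.6538.
A tax t gives Δq = t/13 and wedge t, so DWL = t²/26.
t²/26 = 1.625 → t² = 42.25 → t = 6.5.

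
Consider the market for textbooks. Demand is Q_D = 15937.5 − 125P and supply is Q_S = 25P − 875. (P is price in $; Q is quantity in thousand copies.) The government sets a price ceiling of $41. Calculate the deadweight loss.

In inverse form: demand P = 127.5 − 0.008Q, supply P = 35 + 0.04Q.
Competitive equilibrium: 127.5 − 0.008Q = 35 + 0.04Q → Q* = 1927.0833, P* = 112.0833.
At the ceiling P = 41, quantity supplied = (41 − 35)/0.04 = 150.
Willingness to pay at Q' = 150: 127.5 − 0.008·150 = 126.3.
ΔQ = 1927.0833 − 150 = 1777.0833; wedge = 126.3 − 41 = 85.3.
The triangle = ½ × 1777.0833 × 85.3 = $75792.60 thousand.

$75792.60 thousand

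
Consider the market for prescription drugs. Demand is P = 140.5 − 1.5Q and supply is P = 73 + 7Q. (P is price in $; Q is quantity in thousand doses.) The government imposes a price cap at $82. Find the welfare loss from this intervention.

Competitive equilibrium: 140.5 − 1.5Q = 73 + 7Q → Q* = 7.94118, P* = 128.58824.
At the ceiling P = 82, quantity supplied = (82 − 73)/7 = 1.28571.
Willingness to pay at Q' = 1.28571: 140.5 − 1.5·1.28571 = 138.57144.
ΔQ = 7.94118 − 1.28571 = 6.65547; wedge = 138.57144 − 82 = 56.57144.
Deadweight loss = ½ × 6.65547 × 56.57144 = $188.25 thousand.

$188.25 thousand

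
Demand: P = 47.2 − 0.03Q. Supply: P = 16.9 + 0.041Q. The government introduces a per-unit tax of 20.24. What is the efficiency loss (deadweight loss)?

Competitive equilibrium: 47.2 − 0.03Q = 16.9 + 0.041Q → Q* = 426.7606, P* = 34.3972.
With the tax, the buyer price exceeds the seller price by 20.24: (47.2 − 0.03Q) − (16.9 + 0.041Q) = 20.24 → Q' = 141.6901.
ΔQ = 426.7606 − 141.6901 = 285.0705; the wedge equals the tax, 20.24.
The triangle = ½ × 285.0705 × 20.24 = 2884.91.

2884.91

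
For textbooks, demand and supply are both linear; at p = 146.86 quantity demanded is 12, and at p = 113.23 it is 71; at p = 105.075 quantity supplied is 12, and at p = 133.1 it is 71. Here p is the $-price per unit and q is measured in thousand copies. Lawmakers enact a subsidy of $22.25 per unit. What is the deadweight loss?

$236.87 thousand

Demand slope = (113.23 − 146.86)/(71 − 12) = −0.57, so p = 153.7 − 0.57q.
Supply slope = (133.1 − 105.075)/(71 − 12) = 0.475, so p = 99.375 + 0.475q.
Competitive equilibrium: 153.7 − 0.57q = 99.375 + 0.475q → q* = 51.9856, p* = 124.0682.
The subsidy lowers effective supply by 22.25: p = 77.125 + 0.475q.
New quantity: 153.7 − 0.57q = 77.125 + 0.475q → q' = 73.2775.
Overproduction Δq = 73.2775 − 51.9856 = 21.2919; wedge = subsidy = 22.25.
Welfare loss = ½ × 21.2919 × 22.25 = $236.87 thousand.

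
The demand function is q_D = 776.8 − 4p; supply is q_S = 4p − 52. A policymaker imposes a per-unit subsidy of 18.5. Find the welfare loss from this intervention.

In inverse form: demand p = 194.2 − 0.25q, supply p = 13 + 0.25q.
Competitive equilibrium: 194.2 − 0.25q = 13 + 0.25q → q* = 362.4, p* = 103.6.
The subsidy lowers effective supply by 18.5: p = 0.25q − 5.5.
New quantity: 194.2 − 0.25q = 0.25q − 5.5 → q' = 399.4.
Overproduction Δq = 399.4 − 362.4 = 37; wedge = subsidy = 18.5.
Deadweight loss = ½ × 37 × 18.5 = 342.25.

342.25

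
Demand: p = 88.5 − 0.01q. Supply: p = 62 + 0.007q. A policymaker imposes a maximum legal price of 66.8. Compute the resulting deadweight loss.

Competitive equilibrium: 88.5 − 0.01q = 62 + 0.007q → q* = 1558.82353, p* = 72.91176.
At the ceiling p = 66.8, quantity supplied = (66.8 − 62)/0.007 = 685.71429.
Willingness to pay at q' = 685.71429: 88.5 − 0.01·685.71429 = 81.64286.
Δq = 1558.82353 − 685.71429 = 873.10924; wedge = 81.64286 − 66.8 = 14.84286.
Deadweight loss = ½ × 873.10924 × 14.84286 = 6479.72.

6479.72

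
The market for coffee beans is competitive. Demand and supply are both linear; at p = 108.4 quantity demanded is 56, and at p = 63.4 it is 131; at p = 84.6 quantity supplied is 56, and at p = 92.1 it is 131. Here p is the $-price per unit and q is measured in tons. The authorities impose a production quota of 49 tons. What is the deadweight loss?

$588.35

Demand slope = (63.4 − 108.4)/(131 − 56) = −0.6, so p = 142 − 0.6q.
Supply slope = (92.1 − 84.6)/(131 − 56) = 0.1, so p = 79 + 0.1q.
Competitive equilibrium: 142 − 0.6q = 79 + 0.1q → q* = 90, p* = 88.
At q = 49: demand price = 142 − 0.6·49 = 112.6; supply price = 79 + 0.1·49 = 83.9.
Δq = 90 − 49 = 41; wedge = 112.6 − 83.9 = 28.7.
DWL = ½ × 41 × 28.7 = $588.35.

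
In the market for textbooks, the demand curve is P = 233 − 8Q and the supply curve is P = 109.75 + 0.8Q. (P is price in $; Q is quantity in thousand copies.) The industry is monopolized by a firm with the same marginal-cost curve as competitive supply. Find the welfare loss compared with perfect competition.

$195.71 thousand

Competitive equilibrium: 233 − 8Q = 109.75 + 0.8Q → Q* = 14.00568, P* = 120.95455.
Marginal revenue: MR = 233 − 16Q. Set MR = MC: 233 − 16Q = 109.75 + 0.8Q → Q_m = 7.33631.
Price P_m = 233 − 8·7.33631 = 174.30952; MC(Q_m) = 109.75 + 0.8·7.33631 = 115.61905.
Competitive Q* = 14.00568, so ΔQ = 6.66937; wedge = 174.30952 − 115.61905 = 58.69047.
DWL = ½ × 6.66937 × 58.69047 = $195.71 thousand.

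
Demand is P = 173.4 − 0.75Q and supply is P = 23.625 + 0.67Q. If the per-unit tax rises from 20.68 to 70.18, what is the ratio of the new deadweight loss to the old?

11.517

Competitive equilibrium: 173.4 − 0.75Q = 23.625 + 0.67Q → Q* = 105.4754, P* = 94.2935.
For a per-unit tax t: ΔQ = t/1.42, so DWL = ½·t·(t/1.42) = t²/2.84.
At t = 20.68: DWL = 150.585. At t = 70.18: DWL = 1734.237.
Ratio = (70.18/20.68)² = 11.517.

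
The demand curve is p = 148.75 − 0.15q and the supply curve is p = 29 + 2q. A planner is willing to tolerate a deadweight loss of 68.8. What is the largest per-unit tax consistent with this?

Competitive equilibrium: 148.75 − 0.15q = 29 + 2q → q* = 55.6977, p* = 140.3953.
A tax t gives Δq = t/2.15 and wedge t, so DWL = t²/4.3.
t²/4.3 = 68.8 → t² = 295.84 → t = 17.2.

17.2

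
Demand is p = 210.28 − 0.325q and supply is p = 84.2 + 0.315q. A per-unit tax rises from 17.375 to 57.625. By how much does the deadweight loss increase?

Competitive equilibrium: 210.28 − 0.325q = 84.2 + 0.315q → q* = 197, p* = 146.255.
For a per-unit tax t: Δq = t/0.64, so DWL = ½·t·(t/0.64) = t²/1.28.
At t = 17.375: DWL = 235.852. At t = 57.625: DWL = 2594.25.
Increase = 2594.25 − 235.852 = 2358.40.

2358.40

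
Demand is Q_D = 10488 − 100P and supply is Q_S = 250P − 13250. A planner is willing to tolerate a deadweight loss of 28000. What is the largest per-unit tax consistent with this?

In inverse form: demand P = 104.88 − 0.01Q, supply P = 53 + 0.004Q.
Competitive equilibrium: 104.88 − 0.01Q = 53 + 0.004Q → Q* = 3705.7143, P* = 67.8229.
A tax t gives ΔQ = t/0.014 and wedge t, so DWL = t²/0.028.
t²/0.028 = 28000 → t² = 784 → t = 28.

28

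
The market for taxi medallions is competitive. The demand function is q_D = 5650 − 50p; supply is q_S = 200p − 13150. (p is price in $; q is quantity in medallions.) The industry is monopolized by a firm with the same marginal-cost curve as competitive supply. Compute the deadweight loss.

In inverse form: demand p = 113 − 0.02q, supply p = 65.75 + 0.005q.
Competitive equilibrium: 113 − 0.02q = 65.75 + 0.005q → q* = 1890, p* = 75.2.
Marginal revenue: MR = 113 − 0.04q. Set MR = MC: 113 − 0.04q = 65.75 + 0.005q → q_m = 1050.
Price p_m = 113 − 0.02·1050 = 92; MC(q_m) = 65.75 + 0.005·1050 = 71.
Competitive q* = 1890, so Δq = 840; wedge = 92 − 71 = 21.
Welfare loss = ½ × 840 × 21 = $8820.

$8820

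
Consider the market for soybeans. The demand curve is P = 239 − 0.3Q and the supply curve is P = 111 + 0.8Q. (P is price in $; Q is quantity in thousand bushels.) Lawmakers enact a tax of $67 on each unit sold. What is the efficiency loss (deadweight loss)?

Competitive equilibrium: 239 − 0.3Q = 111 + 0.8Q → Q* = 116.3636, P* = 204.0909.
With the tax, the buyer price exceeds the seller price by 67: (239 − 0.3Q) − (111 + 0.8Q) = 67 → Q' = 55.4545.
ΔQ = 116.3636 − 55.4545 = 60.9091; the wedge equals the tax, 67.
Welfare loss = ½ × 60.9091 × 67 = $2040.45 thousand.

$2040.45 thousand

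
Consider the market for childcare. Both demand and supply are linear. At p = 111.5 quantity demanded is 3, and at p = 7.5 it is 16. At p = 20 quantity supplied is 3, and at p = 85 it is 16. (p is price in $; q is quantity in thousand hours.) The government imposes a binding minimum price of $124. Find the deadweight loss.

Demand slope = (7.5 − 111.5)/(16 − 3) = −8, so p = 135.5 − 8q.
Supply slope = (85 − 20)/(16 − 3) = 5, so p = 5 + 5q.
Competitive equilibrium: 135.5 − 8q = 5 + 5q → q* = 10.0385, p* = 55.1923.
At the floor p = 124, quantity demanded = (135.5 − 124)/8 = 1.4375.
Sellers' marginal cost at q' = 1.4375: 5 + 5·1.4375 = 12.1875.
Δq = 10.0385 − 1.4375 = 8.601; wedge = 124 − 12.1875 = 111.8125.
DWL = ½ × 8.601 × 111.8125 = $480.85 thousand.

$480.85 thousand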